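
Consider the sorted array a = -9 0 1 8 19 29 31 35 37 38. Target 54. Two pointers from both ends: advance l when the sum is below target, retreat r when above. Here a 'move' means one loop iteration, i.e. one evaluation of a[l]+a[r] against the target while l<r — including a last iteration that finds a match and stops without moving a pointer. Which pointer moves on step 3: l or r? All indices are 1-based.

[1,10] -9+38=29 <54 → l++
[2,10] 0+38=38 <54 → l++
[3,10] 1+38=39 <54 → l++

l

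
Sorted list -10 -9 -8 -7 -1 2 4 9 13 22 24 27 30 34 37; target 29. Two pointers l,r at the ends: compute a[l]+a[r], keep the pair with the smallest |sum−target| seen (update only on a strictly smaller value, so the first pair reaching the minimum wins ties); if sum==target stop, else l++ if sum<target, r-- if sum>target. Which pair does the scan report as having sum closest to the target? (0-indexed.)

[0,14] -10+37=27 d=2 * → l++
[1,14] -9+37=28 d=1 * → l++
[2,14] -8+37=29 d=0 * → stop

pair (-8, 37) with sum 29 (|Δ|=0)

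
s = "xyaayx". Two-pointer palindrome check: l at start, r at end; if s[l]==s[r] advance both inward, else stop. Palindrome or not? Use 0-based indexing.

l=0 r=5: 'x'=='x', l++,r--
l=1 r=4: 'y'=='y', l++,r--
l=2 r=3: 'a'=='a', l++,r--

palindrome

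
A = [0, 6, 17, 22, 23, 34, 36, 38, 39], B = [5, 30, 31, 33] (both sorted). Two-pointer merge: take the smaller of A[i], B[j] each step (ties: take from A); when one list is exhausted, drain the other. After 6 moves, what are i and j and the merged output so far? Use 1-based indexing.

i=6, j=2, merged so far=[0, 5, 6, 17, 22, 23]

i=1 j=1: A[i]=0<=B[j]=5 take 0, i++
i=2 j=1: A[i]=6>B[j]=5 take 5, j++
i=2 j=2: A[i]=6<=B[j]=30 take 6, i++
i=3 j=2: A[i]=17<=B[j]=30 take 17, i++
i=4 j=2: A[i]=22<=B[j]=30 take 22, i++
i=5 j=2: A[i]=23<=B[j]=30 take 23, i++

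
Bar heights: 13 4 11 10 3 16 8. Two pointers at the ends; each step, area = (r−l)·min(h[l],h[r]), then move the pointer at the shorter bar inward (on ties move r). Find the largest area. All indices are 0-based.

[0,6] min(13,8)*6=48 best=48 * → r--
[0,5] min(13,16)*5=65 best=65 * → l++
[1,5] min(4,16)*4=16 best=65 → l++
[2,5] min(11,16)*3=33 best=65 → l++
[3,5] min(10,16)*2=20 best=65 → l++
[4,5] min(3,16)*1=3 best=65 → l++

max area = 65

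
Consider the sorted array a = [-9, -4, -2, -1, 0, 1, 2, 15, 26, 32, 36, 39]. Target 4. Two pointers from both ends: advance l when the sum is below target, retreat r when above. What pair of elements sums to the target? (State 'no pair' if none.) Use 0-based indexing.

[0,11] -9+39=30 >4 → r--
[0,10] -9+36=27 >4 → r--
[0,9] -9+32=23 >4 → r--
[0,8] -9+26=17 >4 → r--
[0,7] -9+15=6 >4 → r--
[0,6] -9+2=-7 <4 → l++
[1,6] -4+2=-2 <4 → l++
[2,6] -2+2=0 <4 → l++
[3,6] -1+2=1 <4 → l++
[4,6] 0+2=2 <4 → l++
[5,6] 1+2=3 <4 → l++

no pair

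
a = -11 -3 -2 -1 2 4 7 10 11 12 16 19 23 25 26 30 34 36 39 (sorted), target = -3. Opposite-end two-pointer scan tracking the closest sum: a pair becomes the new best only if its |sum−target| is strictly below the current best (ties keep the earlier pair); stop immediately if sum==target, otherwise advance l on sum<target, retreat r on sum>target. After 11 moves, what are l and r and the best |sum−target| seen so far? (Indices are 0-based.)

l=0 r=18: -11+39=28 d=31 *, r--
l=0 r=17: -11+36=25 d=28 *, r--
l=0 r=16: -11+34=23 d=26 *, r--
l=0 r=15: -11+30=19 d=22 *, r--
l=0 r=14: -11+26=15 d=18 *, r--
l=0 r=13: -11+25=14 d=17 *, r--
l=0 r=12: -11+23=12 d=15 *, r--
l=0 r=11: -11+19=8 d=11 *, r--
l=0 r=10: -11+16=5 d=8 *, r--
l=0 r=9: -11+12=1 d=4 *, r--
l=0 r=8: -11+11=0 d=3 *, r--

l=0, r=7, best |Δ|=3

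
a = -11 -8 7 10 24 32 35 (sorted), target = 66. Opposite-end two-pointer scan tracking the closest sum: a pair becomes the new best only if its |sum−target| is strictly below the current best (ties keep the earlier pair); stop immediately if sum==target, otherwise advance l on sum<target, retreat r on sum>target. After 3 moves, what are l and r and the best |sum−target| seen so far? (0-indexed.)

l=3, r=6, best |Δ|=24

[0,6] -11+35=24 d=42 * → l++
[1,6] -8+35=27 d=39 * → l++
[2,6] 7+35=42 d=24 * → l++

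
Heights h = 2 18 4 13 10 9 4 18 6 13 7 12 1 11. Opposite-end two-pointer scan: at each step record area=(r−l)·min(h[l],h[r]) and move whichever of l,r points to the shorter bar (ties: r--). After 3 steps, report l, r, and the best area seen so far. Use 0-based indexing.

l=0 r=13: min(2,11)*13=26 best=26 *, l++
l=1 r=13: min(18,11)*12=132 best=132 *, r--
l=1 r=12: min(18,1)*11=11 best=132, r--

l=1, r=11, best area=132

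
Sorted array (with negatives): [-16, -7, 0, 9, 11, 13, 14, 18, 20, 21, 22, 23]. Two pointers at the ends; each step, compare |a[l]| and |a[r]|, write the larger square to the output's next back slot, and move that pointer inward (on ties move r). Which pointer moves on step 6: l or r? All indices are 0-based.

l

[0,11] |-16|<=|23| out[11]=529 → r--
[0,10] |-16|<=|22| out[10]=484 → r--
[0,9] |-16|<=|21| out[9]=441 → r--
[0,8] |-16|<=|20| out[8]=400 → r--
[0,7] |-16|<=|18| out[7]=324 → r--
[0,6] |-16|>|14| out[6]=256 → l++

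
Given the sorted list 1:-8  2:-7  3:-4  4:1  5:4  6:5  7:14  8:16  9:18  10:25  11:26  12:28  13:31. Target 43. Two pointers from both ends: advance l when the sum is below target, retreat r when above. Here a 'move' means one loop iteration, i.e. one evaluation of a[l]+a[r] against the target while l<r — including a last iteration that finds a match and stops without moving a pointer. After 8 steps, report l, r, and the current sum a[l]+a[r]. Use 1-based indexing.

l=8, r=12, sum=44

l=1 r=13: -8+31=23 <43, l++
l=2 r=13: -7+31=24 <43, l++
l=3 r=13: -4+31=27 <43, l++
l=4 r=13: 1+31=32 <43, l++
l=5 r=13: 4+31=35 <43, l++
l=6 r=13: 5+31=36 <43, l++
l=7 r=13: 14+31=45 >43, r--
l=7 r=12: 14+28=42 <43, l++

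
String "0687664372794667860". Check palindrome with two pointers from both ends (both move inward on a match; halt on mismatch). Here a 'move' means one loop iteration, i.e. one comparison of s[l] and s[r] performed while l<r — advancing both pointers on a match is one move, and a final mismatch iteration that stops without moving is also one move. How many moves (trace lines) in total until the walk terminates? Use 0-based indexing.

[0,18] '0'=='0' → l++,r--
[1,17] '6'=='6' → l++,r--
[2,16] '8'=='8' → l++,r--
[3,15] '7'=='7' → l++,r--
[4,14] '6'=='6' → l++,r--
[5,13] '6'=='6' → l++,r--
[6,12] '4'=='4' → l++,r--
[7,11] '3'!='9' → stop

8 moves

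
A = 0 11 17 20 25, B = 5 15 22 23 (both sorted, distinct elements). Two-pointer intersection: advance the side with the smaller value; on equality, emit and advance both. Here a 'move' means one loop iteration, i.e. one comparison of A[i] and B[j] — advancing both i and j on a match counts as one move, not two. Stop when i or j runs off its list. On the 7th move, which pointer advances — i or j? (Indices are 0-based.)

[i=0,j=0] 0<5 → i++
[i=1,j=0] 11>5 → j++
[i=1,j=1] 11<15 → i++
[i=2,j=1] 17>15 → j++
[i=2,j=2] 17<22 → i++
[i=3,j=2] 20<22 → i++
[i=4,j=2] 25>22 → j++

j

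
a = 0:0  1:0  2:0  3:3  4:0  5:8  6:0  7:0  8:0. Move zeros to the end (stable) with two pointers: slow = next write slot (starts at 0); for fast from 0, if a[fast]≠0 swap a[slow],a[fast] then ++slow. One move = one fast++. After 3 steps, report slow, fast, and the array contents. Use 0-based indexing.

slow=0, fast=3, a=[0, 0, 0, 3, 0, 8, 0, 0, 0]

(s=0,f=0) a[fast]=0 → fast++
(s=0,f=1) a[fast]=0 → fast++
(s=0,f=2) a[fast]=0 → fast++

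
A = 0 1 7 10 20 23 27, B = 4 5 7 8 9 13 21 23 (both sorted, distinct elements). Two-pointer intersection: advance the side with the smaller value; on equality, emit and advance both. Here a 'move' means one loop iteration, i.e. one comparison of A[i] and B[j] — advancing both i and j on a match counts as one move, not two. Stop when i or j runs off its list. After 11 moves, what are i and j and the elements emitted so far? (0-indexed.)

[i=0,j=0] 0<4 → i++
[i=1,j=0] 1<4 → i++
[i=2,j=0] 7>4 → j++
[i=2,j=1] 7>5 → j++
[i=2,j=2] 7==7 emit → i++,j++
[i=3,j=3] 10>8 → j++
[i=3,j=4] 10>9 → j++
[i=3,j=5] 10<13 → i++
[i=4,j=5] 20>13 → j++
[i=4,j=6] 20<21 → i++
[i=5,j=6] 23>21 → j++

i=5, j=7, emitted=[7]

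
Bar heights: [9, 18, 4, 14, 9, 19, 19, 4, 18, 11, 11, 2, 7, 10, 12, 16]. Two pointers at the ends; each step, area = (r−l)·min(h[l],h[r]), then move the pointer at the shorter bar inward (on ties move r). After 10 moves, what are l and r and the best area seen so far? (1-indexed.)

l=2, r=7, best area=224

[1,16] min(9,16)*15=135 best=135 * → l++
[2,16] min(18,16)*14=224 best=224 * → r--
[2,15] min(18,12)*13=156 best=224 → r--
[2,14] min(18,10)*12=120 best=224 → r--
[2,13] min(18,7)*11=77 best=224 → r--
[2,12] min(18,2)*10=20 best=224 → r--
[2,11] min(18,11)*9=99 best=224 → r--
[2,10] min(18,11)*8=88 best=224 → r--
[2,9] min(18,18)*7=126 best=224 → r--
[2,8] min(18,4)*6=24 best=224 → r--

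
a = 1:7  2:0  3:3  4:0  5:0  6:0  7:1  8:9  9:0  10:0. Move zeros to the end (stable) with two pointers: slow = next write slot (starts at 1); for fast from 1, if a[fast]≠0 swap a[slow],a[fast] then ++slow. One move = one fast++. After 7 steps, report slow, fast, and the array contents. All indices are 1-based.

slow=1 fast=1: a[fast]=7≠0 swap→a[1]=7, slow++,fast++
slow=2 fast=2: a[fast]=0, fast++
slow=2 fast=3: a[fast]=3≠0 swap→a[2]=3, slow++,fast++
slow=3 fast=4: a[fast]=0, fast++
slow=3 fast=5: a[fast]=0, fast++
slow=3 fast=6: a[fast]=0, fast++
slow=3 fast=7: a[fast]=1≠0 swap→a[3]=1, slow++,fast++

slow=4, fast=8, a=[7, 3, 1, 0, 0, 0, 0, 9, 0, 0]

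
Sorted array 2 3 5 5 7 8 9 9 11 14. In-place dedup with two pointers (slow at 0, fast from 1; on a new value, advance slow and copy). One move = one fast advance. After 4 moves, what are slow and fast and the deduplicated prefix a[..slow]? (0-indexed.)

(s=0,f=1) a[fast]=3≠a[slow]=2 write a[1]=3 → slow++,fast++
(s=1,f=2) a[fast]=5≠a[slow]=3 write a[2]=5 → slow++,fast++
(s=2,f=3) a[fast]=5=a[slow] dup → fast++
(s=2,f=4) a[fast]=7≠a[slow]=5 write a[3]=7 → slow++,fast++

slow=3, fast=5, prefix=[2, 3, 5, 7]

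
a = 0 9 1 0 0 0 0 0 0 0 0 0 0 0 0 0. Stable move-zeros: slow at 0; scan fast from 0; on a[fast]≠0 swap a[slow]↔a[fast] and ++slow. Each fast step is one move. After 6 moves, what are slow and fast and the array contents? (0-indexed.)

slow=2, fast=6, a=[9, 1, 0, 0, 0, 0, 0, 0, 0, 0, 0, 0, 0, 0, 0, 0]

(s=0,f=0) a[fast]=0 → fast++
(s=0,f=1) a[fast]=9≠0 swap→a[0]=9 → slow++,fast++
(s=1,f=2) a[fast]=1≠0 swap→a[1]=1 → slow++,fast++
(s=2,f=3) a[fast]=0 → fast++
(s=2,f=4) a[fast]=0 → fast++
(s=2,f=5) a[fast]=0 → fast++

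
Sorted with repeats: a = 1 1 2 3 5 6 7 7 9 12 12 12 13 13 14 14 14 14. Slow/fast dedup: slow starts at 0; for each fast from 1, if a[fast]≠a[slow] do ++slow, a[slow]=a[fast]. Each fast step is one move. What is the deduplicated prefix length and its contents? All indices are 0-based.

length 10; prefix = [1, 2, 3, 5, 6, 7, 9, 12, 13, 14]

slow=0 fast=1: a[fast]=1=a[slow] dup, fast++
slow=0 fast=2: a[fast]=2≠a[slow]=1 write a[1]=2, slow++,fast++
slow=1 fast=3: a[fast]=3≠a[slow]=2 write a[2]=3, slow++,fast++
slow=2 fast=4: a[fast]=5≠a[slow]=3 write a[3]=5, slow++,fast++
slow=3 fast=5: a[fast]=6≠a[slow]=5 write a[4]=6, slow++,fast++
slow=4 fast=6: a[fast]=7≠a[slow]=6 write a[5]=7, slow++,fast++
slow=5 fast=7: a[fast]=7=a[slow] dup, fast++
slow=5 fast=8: a[fast]=9≠a[slow]=7 write a[6]=9, slow++,fast++
slow=6 fast=9: a[fast]=12≠a[slow]=9 write a[7]=12, slow++,fast++
slow=7 fast=10: a[fast]=12=a[slow] dup, fast++
slow=7 fast=11: a[fast]=12=a[slow] dup, fast++
slow=7 fast=12: a[fast]=13≠a[slow]=12 write a[8]=13, slow++,fast++
slow=8 fast=13: a[fast]=13=a[slow] dup, fast++
slow=8 fast=14: a[fast]=14≠a[slow]=13 write a[9]=14, slow++,fast++
slow=9 fast=15: a[fast]=14=a[slow] dup, fast++
slow=9 fast=16: a[fast]=14=a[slow] dup, fast++
slow=9 fast=17: a[fast]=14=a[slow] dup, fast++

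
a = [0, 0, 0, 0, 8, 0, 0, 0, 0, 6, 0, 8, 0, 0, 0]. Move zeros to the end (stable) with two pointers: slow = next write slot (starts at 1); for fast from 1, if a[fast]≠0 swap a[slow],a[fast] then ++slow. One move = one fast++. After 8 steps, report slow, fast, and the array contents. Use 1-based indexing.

(s=1,f=1) a[fast]=0 → fast++
(s=1,f=2) a[fast]=0 → fast++
(s=1,f=3) a[fast]=0 → fast++
(s=1,f=4) a[fast]=0 → fast++
(s=1,f=5) a[fast]=8≠0 swap→a[1]=8 → slow++,fast++
(s=2,f=6) a[fast]=0 → fast++
(s=2,f=7) a[fast]=0 → fast++
(s=2,f=8) a[fast]=0 → fast++

slow=2, fast=9, a=[8, 0, 0, 0, 0, 0, 0, 0, 0, 6, 0, 8, 0, 0, 0]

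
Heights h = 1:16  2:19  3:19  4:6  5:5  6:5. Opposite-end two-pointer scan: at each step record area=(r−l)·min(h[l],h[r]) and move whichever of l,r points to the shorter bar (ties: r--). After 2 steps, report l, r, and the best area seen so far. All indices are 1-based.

[1,6] min(16,5)*5=25 best=25 * → r--
[1,5] min(16,5)*4=20 best=25 → r--

l=1, r=4, best area=25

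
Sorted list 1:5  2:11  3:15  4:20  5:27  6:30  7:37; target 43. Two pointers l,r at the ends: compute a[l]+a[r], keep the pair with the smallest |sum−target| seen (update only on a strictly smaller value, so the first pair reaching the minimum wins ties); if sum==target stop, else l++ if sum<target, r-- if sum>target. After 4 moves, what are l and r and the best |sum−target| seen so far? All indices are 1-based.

l=1 r=7: 5+37=42 d=1 *, l++
l=2 r=7: 11+37=48 d=5, r--
l=2 r=6: 11+30=41 d=2, l++
l=3 r=6: 15+30=45 d=2, r--

l=3, r=5, best |Δ|=1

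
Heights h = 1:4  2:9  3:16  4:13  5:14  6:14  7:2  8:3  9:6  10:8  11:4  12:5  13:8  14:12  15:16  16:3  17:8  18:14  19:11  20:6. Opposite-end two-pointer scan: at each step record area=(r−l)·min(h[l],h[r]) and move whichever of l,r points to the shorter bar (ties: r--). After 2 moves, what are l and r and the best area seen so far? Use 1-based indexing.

l=2, r=19, best area=108

l=1 r=20: min(4,6)*19=76 best=76 *, l++
l=2 r=20: min(9,6)*18=108 best=108 *, r--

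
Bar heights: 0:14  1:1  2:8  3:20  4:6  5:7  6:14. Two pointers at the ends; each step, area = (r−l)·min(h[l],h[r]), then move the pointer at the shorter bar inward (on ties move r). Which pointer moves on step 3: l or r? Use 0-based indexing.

[0,6] min(14,14)*6=84 best=84 * → r--
[0,5] min(14,7)*5=35 best=84 → r--
[0,4] min(14,6)*4=24 best=84 → r--

r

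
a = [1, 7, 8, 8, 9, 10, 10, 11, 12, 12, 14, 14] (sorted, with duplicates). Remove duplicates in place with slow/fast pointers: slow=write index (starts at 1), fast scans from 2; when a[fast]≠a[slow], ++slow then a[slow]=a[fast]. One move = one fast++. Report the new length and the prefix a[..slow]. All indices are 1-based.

length 8; prefix = [1, 7, 8, 9, 10, 11, 12, 14]

(s=1,f=2) a[fast]=7≠a[slow]=1 write a[2]=7 → slow++,fast++
(s=2,f=3) a[fast]=8≠a[slow]=7 write a[3]=8 → slow++,fast++
(s=3,f=4) a[fast]=8=a[slow] dup → fast++
(s=3,f=5) a[fast]=9≠a[slow]=8 write a[4]=9 → slow++,fast++
(s=4,f=6) a[fast]=10≠a[slow]=9 write a[5]=10 → slow++,fast++
(s=5,f=7) a[fast]=10=a[slow] dup → fast++
(s=5,f=8) a[fast]=11≠a[slow]=10 write a[6]=11 → slow++,fast++
(s=6,f=9) a[fast]=12≠a[slow]=11 write a[7]=12 → slow++,fast++
(s=7,f=10) a[fast]=12=a[slow] dup → fast++
(s=7,f=11) a[fast]=14≠a[slow]=12 write a[8]=14 → slow++,fast++
(s=8,f=12) a[fast]=14=a[slow] dup → fast++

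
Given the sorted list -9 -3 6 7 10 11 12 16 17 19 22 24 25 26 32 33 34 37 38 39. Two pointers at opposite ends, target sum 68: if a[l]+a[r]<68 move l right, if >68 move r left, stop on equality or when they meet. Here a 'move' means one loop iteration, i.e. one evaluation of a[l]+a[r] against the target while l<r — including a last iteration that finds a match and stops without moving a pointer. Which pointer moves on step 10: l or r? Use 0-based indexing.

l=0 r=19: -9+39=30 <68, l++
l=1 r=19: -3+39=36 <68, l++
l=2 r=19: 6+39=45 <68, l++
l=3 r=19: 7+39=46 <68, l++
l=4 r=19: 10+39=49 <68, l++
l=5 r=19: 11+39=50 <68, l++
l=6 r=19: 12+39=51 <68, l++
l=7 r=19: 16+39=55 <68, l++
l=8 r=19: 17+39=56 <68, l++
l=9 r=19: 19+39=58 <68, l++

l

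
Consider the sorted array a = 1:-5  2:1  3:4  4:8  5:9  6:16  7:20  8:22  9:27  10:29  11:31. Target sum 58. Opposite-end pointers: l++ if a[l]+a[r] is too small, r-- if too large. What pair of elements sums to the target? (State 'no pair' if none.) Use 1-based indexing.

[1,11] -5+31=26 <58 → l++
[2,11] 1+31=32 <58 → l++
[3,11] 4+31=35 <58 → l++
[4,11] 8+31=39 <58 → l++
[5,11] 9+31=40 <58 → l++
[6,11] 16+31=47 <58 → l++
[7,11] 20+31=51 <58 → l++
[8,11] 22+31=53 <58 → l++
[9,11] 27+31=58 → found

(27, 31)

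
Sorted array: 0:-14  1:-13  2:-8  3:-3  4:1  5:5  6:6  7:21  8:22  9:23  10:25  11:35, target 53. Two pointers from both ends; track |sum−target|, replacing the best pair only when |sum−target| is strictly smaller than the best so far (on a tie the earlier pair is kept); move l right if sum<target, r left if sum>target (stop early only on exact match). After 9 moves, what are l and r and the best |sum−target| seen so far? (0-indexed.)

l=8, r=10, best |Δ|=3

[0,11] -14+35=21 d=32 * → l++
[1,11] -13+35=22 d=31 * → l++
[2,11] -8+35=27 d=26 * → l++
[3,11] -3+35=32 d=21 * → l++
[4,11] 1+35=36 d=17 * → l++
[5,11] 5+35=40 d=13 * → l++
[6,11] 6+35=41 d=12 * → l++
[7,11] 21+35=56 d=3 * → r--
[7,10] 21+25=46 d=7 → l++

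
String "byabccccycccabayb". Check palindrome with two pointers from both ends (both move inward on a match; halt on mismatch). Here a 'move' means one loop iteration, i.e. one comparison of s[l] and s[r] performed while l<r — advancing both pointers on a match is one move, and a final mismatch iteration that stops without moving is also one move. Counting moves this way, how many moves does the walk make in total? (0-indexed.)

l=0 r=16: 'b'=='b', l++,r--
l=1 r=15: 'y'=='y', l++,r--
l=2 r=14: 'a'=='a', l++,r--
l=3 r=13: 'b'=='b', l++,r--
l=4 r=12: 'c'!='a', stop

5 moves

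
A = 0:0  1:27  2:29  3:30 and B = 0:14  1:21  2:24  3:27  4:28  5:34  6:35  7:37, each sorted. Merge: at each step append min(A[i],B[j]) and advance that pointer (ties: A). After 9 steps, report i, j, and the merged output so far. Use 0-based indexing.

i=0 j=0: A[i]=0<=B[j]=14 take 0, i++
i=1 j=0: A[i]=27>B[j]=14 take 14, j++
i=1 j=1: A[i]=27>B[j]=21 take 21, j++
i=1 j=2: A[i]=27>B[j]=24 take 24, j++
i=1 j=3: A[i]=27<=B[j]=27 take 27, i++
i=2 j=3: A[i]=29>B[j]=27 take 27, j++
i=2 j=4: A[i]=29>B[j]=28 take 28, j++
i=2 j=5: A[i]=29<=B[j]=34 take 29, i++
i=3 j=5: A[i]=30<=B[j]=34 take 30, i++

i=4, j=5, merged so far=[0, 14, 21, 24, 27, 27, 28, 29, 30]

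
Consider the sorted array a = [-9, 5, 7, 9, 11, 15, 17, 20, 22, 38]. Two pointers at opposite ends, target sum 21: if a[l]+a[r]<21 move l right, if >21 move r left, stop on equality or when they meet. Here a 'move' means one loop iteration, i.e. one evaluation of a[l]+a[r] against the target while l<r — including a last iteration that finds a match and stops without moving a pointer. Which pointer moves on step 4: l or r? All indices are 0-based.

l=0 r=9: -9+38=29 >21, r--
l=0 r=8: -9+22=13 <21, l++
l=1 r=8: 5+22=27 >21, r--
l=1 r=7: 5+20=25 >21, r--

r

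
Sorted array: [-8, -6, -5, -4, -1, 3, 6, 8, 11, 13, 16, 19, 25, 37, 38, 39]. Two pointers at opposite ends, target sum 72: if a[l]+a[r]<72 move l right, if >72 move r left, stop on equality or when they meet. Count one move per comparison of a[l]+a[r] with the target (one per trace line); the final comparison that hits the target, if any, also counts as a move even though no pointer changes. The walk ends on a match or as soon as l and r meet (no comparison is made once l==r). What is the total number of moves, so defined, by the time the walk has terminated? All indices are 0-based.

[0,15] -8+39=31 <72 → l++
[1,15] -6+39=33 <72 → l++
[2,15] -5+39=34 <72 → l++
[3,15] -4+39=35 <72 → l++
[4,15] -1+39=38 <72 → l++
[5,15] 3+39=42 <72 → l++
[6,15] 6+39=45 <72 → l++
[7,15] 8+39=47 <72 → l++
[8,15] 11+39=50 <72 → l++
[9,15] 13+39=52 <72 → l++
[10,15] 16+39=55 <72 → l++
[11,15] 19+39=58 <72 → l++
[12,15] 25+39=64 <72 → l++
[13,15] 37+39=76 >72 → r--
[13,14] 37+38=75 >72 → r--

15 moves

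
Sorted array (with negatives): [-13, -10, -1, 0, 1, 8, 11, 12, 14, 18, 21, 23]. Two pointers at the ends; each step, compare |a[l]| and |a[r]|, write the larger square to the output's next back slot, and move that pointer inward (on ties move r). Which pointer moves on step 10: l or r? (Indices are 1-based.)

r

[1,12] |-13|<=|23| out[12]=529 → r--
[1,11] |-13|<=|21| out[11]=441 → r--
[1,10] |-13|<=|18| out[10]=324 → r--
[1,9] |-13|<=|14| out[9]=196 → r--
[1,8] |-13|>|12| out[8]=169 → l++
[2,8] |-10|<=|12| out[7]=144 → r--
[2,7] |-10|<=|11| out[6]=121 → r--
[2,6] |-10|>|8| out[5]=100 → l++
[3,6] |-1|<=|8| out[4]=64 → r--
[3,5] |-1|<=|1| out[3]=1 → r--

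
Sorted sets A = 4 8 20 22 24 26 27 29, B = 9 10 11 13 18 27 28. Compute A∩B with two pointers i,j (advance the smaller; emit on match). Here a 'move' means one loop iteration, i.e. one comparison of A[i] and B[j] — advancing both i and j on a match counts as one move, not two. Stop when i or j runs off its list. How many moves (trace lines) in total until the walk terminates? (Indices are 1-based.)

13 moves

[i=1,j=1] 4<9 → i++
[i=2,j=1] 8<9 → i++
[i=3,j=1] 20>9 → j++
[i=3,j=2] 20>10 → j++
[i=3,j=3] 20>11 → j++
[i=3,j=4] 20>13 → j++
[i=3,j=5] 20>18 → j++
[i=3,j=6] 20<27 → i++
[i=4,j=6] 22<27 → i++
[i=5,j=6] 24<27 → i++
[i=6,j=6] 26<27 → i++
[i=7,j=6] 27==27 emit → i++,j++
[i=8,j=7] 29>28 → j++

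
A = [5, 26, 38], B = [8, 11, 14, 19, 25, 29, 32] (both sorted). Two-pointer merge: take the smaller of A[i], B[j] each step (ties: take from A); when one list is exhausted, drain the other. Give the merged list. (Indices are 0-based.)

[5, 8, 11, 14, 19, 25, 26, 29, 32, 38]

i=0 j=0: A[i]=5<=B[j]=8 take 5, i++
i=1 j=0: A[i]=26>B[j]=8 take 8, j++
i=1 j=1: A[i]=26>B[j]=11 take 11, j++
i=1 j=2: A[i]=26>B[j]=14 take 14, j++
i=1 j=3: A[i]=26>B[j]=19 take 19, j++
i=1 j=4: A[i]=26>B[j]=25 take 25, j++
i=1 j=5: A[i]=26<=B[j]=29 take 26, i++
i=2 j=5: A[i]=38>B[j]=29 take 29, j++
i=2 j=6: A[i]=38>B[j]=32 take 32, j++
i=2 j=7: B done, take A[i]=38, i++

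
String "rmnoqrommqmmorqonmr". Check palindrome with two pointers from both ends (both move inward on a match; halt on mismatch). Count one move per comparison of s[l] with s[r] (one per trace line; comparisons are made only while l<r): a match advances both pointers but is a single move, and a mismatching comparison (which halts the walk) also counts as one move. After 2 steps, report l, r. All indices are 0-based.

[0,18] 'r'=='r' → l++,r--
[1,17] 'm'=='m' → l++,r--

l=2, r=16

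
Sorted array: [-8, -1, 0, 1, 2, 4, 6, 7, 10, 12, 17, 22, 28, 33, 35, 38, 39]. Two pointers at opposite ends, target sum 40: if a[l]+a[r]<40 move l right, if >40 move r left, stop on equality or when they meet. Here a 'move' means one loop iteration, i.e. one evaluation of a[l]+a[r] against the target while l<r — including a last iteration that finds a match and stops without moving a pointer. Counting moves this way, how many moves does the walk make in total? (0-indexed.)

4 moves

[0,16] -8+39=31 <40 → l++
[1,16] -1+39=38 <40 → l++
[2,16] 0+39=39 <40 → l++
[3,16] 1+39=40 → found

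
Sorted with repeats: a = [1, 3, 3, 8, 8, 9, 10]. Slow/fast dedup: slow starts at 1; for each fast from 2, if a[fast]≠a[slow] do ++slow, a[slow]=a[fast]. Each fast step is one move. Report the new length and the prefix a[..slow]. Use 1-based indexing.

length 5; prefix = [1, 3, 8, 9, 10]

slow=1 fast=2: a[fast]=3≠a[slow]=1 write a[2]=3, slow++,fast++
slow=2 fast=3: a[fast]=3=a[slow] dup, fast++
slow=2 fast=4: a[fast]=8≠a[slow]=3 write a[3]=8, slow++,fast++
slow=3 fast=5: a[fast]=8=a[slow] dup, fast++
slow=3 fast=6: a[fast]=9≠a[slow]=8 write a[4]=9, slow++,fast++
slow=4 fast=7: a[fast]=10≠a[slow]=9 write a[5]=10, slow++,fast++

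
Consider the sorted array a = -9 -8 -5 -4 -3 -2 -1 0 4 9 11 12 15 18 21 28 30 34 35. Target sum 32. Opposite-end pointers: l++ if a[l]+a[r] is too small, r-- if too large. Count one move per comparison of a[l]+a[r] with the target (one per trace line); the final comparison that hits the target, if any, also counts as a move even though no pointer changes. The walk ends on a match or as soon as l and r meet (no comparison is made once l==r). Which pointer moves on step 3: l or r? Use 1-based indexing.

l=1 r=19: -9+35=26 <32, l++
l=2 r=19: -8+35=27 <32, l++
l=3 r=19: -5+35=30 <32, l++

l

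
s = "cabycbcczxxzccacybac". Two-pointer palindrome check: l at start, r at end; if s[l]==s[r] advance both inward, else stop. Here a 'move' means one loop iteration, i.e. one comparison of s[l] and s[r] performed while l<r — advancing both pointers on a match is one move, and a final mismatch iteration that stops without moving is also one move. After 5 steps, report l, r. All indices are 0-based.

l=5, r=14

l=0 r=19: 'c'=='c', l++,r--
l=1 r=18: 'a'=='a', l++,r--
l=2 r=17: 'b'=='b', l++,r--
l=3 r=16: 'y'=='y', l++,r--
l=4 r=15: 'c'=='c', l++,r--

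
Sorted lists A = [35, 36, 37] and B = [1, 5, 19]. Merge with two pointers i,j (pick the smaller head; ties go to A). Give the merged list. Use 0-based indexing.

i=0 j=0: A[i]=35>B[j]=1 take 1, j++
i=0 j=1: A[i]=35>B[j]=5 take 5, j++
i=0 j=2: A[i]=35>B[j]=19 take 19, j++
i=0 j=3: B done, take A[i]=35, i++
i=1 j=3: B done, take A[i]=36, i++
i=2 j=3: B done, take A[i]=37, i++

[1, 5, 19, 35, 36, 37]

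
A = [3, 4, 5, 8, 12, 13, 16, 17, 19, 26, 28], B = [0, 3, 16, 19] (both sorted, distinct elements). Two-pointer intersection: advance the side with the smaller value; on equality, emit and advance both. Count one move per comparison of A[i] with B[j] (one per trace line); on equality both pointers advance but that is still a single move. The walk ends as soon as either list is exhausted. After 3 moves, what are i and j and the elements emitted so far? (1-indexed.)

i=3, j=3, emitted=[3]

i=1 j=1: 3>0, j++
i=1 j=2: 3==3 emit, i++,j++
i=2 j=3: 4<16, i++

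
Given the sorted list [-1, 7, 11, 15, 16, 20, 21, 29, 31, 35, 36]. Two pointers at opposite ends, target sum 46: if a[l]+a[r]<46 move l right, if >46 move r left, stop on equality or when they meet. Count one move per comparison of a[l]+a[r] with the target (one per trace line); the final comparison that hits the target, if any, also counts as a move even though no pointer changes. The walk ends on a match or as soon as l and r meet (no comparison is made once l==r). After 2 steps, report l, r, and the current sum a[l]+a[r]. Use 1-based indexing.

l=3, r=11, sum=47

[1,11] -1+36=35 <46 → l++
[2,11] 7+36=43 <46 → l++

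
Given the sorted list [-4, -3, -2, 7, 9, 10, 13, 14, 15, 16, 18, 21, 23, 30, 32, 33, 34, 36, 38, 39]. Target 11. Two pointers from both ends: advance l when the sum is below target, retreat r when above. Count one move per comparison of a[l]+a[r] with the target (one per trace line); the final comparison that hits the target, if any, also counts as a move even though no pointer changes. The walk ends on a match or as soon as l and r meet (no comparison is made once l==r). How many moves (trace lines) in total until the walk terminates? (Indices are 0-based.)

12 moves

l=0 r=19: -4+39=35 >11, r--
l=0 r=18: -4+38=34 >11, r--
l=0 r=17: -4+36=32 >11, r--
l=0 r=16: -4+34=30 >11, r--
l=0 r=15: -4+33=29 >11, r--
l=0 r=14: -4+32=28 >11, r--
l=0 r=13: -4+30=26 >11, r--
l=0 r=12: -4+23=19 >11, r--
l=0 r=11: -4+21=17 >11, r--
l=0 r=10: -4+18=14 >11, r--
l=0 r=9: -4+16=12 >11, r--
l=0 r=8: -4+15=11, found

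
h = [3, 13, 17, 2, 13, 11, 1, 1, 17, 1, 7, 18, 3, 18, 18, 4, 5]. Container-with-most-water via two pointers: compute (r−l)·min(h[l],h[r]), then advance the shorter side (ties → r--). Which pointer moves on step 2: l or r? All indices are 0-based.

r

l=0 r=16: min(3,5)*16=48 best=48 *, l++
l=1 r=16: min(13,5)*15=75 best=75 *, r--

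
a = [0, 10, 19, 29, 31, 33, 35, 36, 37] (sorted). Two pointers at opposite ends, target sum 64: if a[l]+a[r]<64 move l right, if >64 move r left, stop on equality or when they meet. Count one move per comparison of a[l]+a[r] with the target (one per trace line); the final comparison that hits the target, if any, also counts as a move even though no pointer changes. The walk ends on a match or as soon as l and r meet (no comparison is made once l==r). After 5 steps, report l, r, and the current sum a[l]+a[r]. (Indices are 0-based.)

[0,8] 0+37=37 <64 → l++
[1,8] 10+37=47 <64 → l++
[2,8] 19+37=56 <64 → l++
[3,8] 29+37=66 >64 → r--
[3,7] 29+36=65 >64 → r--

l=3, r=6, sum=64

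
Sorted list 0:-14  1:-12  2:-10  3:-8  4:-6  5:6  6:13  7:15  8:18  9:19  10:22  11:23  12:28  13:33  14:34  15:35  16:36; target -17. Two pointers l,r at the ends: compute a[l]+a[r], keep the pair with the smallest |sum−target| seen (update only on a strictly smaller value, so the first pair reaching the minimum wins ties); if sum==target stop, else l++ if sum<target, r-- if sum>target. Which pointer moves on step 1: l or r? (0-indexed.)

l=0 r=16: -14+36=22 d=39 *, r--

r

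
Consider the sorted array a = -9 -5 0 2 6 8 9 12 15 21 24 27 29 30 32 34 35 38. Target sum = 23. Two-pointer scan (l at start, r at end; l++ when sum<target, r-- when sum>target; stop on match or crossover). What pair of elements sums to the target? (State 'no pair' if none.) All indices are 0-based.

(-9, 32)

l=0 r=17: -9+38=29 >23, r--
l=0 r=16: -9+35=26 >23, r--
l=0 r=15: -9+34=25 >23, r--
l=0 r=14: -9+32=23, found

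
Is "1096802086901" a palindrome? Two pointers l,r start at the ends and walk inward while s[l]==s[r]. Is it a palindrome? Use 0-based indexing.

[0,12] '1'=='1' → l++,r--
[1,11] '0'=='0' → l++,r--
[2,10] '9'=='9' → l++,r--
[3,9] '6'=='6' → l++,r--
[4,8] '8'=='8' → l++,r--
[5,7] '0'=='0' → l++,r--

palindrome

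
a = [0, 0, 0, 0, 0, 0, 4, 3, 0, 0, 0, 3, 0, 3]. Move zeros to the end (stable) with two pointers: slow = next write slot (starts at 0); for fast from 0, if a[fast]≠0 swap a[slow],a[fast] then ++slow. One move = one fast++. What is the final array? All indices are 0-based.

(s=0,f=0) a[fast]=0 → fast++
(s=0,f=1) a[fast]=0 → fast++
(s=0,f=2) a[fast]=0 → fast++
(s=0,f=3) a[fast]=0 → fast++
(s=0,f=4) a[fast]=0 → fast++
(s=0,f=5) a[fast]=0 → fast++
(s=0,f=6) a[fast]=4≠0 swap→a[0]=4 → slow++,fast++
(s=1,f=7) a[fast]=3≠0 swap→a[1]=3 → slow++,fast++
(s=2,f=8) a[fast]=0 → fast++
(s=2,f=9) a[fast]=0 → fast++
(s=2,f=10) a[fast]=0 → fast++
(s=2,f=11) a[fast]=3≠0 swap→a[2]=3 → slow++,fast++
(s=3,f=12) a[fast]=0 → fast++
(s=3,f=13) a[fast]=3≠0 swap→a[3]=3 → slow++,fast++

[4, 3, 3, 3, 0, 0, 0, 0, 0, 0, 0, 0, 0, 0]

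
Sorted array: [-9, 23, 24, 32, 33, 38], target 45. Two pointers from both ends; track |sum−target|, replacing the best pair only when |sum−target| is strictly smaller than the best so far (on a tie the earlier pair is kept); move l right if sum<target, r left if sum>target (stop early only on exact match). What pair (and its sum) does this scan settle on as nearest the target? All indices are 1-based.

pair (23, 24) with sum 47 (|Δ|=2)

[1,6] -9+38=29 d=16 * → l++
[2,6] 23+38=61 d=16 → r--
[2,5] 23+33=56 d=11 * → r--
[2,4] 23+32=55 d=10 * → r--
[2,3] 23+24=47 d=2 * → r--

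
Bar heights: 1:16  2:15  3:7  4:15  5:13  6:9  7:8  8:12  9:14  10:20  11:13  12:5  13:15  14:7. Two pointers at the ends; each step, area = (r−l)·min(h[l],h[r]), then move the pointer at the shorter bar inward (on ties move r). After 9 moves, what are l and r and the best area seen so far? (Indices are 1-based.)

l=6, r=10, best area=180

l=1 r=14: min(16,7)*13=91 best=91 *, r--
l=1 r=13: min(16,15)*12=180 best=180 *, r--
l=1 r=12: min(16,5)*11=55 best=180, r--
l=1 r=11: min(16,13)*10=130 best=180, r--
l=1 r=10: min(16,20)*9=144 best=180, l++
l=2 r=10: min(15,20)*8=120 best=180, l++
l=3 r=10: min(7,20)*7=49 best=180, l++
l=4 r=10: min(15,20)*6=90 best=180, l++
l=5 r=10: min(13,20)*5=65 best=180, l++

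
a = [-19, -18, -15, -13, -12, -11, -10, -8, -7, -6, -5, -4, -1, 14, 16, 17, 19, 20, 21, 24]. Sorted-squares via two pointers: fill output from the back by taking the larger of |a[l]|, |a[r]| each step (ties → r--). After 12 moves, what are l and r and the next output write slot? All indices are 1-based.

l=6, r=13, next write slot=8

l=1 r=20: |-19|<=|24| out[20]=576, r--
l=1 r=19: |-19|<=|21| out[19]=441, r--
l=1 r=18: |-19|<=|20| out[18]=400, r--
l=1 r=17: |-19|<=|19| out[17]=361, r--
l=1 r=16: |-19|>|17| out[16]=361, l++
l=2 r=16: |-18|>|17| out[15]=324, l++
l=3 r=16: |-15|<=|17| out[14]=289, r--
l=3 r=15: |-15|<=|16| out[13]=256, r--
l=3 r=14: |-15|>|14| out[12]=225, l++
l=4 r=14: |-13|<=|14| out[11]=196, r--
l=4 r=13: |-13|>|-1| out[10]=169, l++
l=5 r=13: |-12|>|-1| out[9]=144, l++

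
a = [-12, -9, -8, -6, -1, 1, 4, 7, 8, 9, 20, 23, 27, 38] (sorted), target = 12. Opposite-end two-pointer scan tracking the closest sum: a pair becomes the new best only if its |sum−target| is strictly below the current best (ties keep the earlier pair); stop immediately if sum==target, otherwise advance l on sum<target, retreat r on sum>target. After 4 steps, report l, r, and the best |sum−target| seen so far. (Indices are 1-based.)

l=2, r=11, best |Δ|=1

l=1 r=14: -12+38=26 d=14 *, r--
l=1 r=13: -12+27=15 d=3 *, r--
l=1 r=12: -12+23=11 d=1 *, l++
l=2 r=12: -9+23=14 d=2, r--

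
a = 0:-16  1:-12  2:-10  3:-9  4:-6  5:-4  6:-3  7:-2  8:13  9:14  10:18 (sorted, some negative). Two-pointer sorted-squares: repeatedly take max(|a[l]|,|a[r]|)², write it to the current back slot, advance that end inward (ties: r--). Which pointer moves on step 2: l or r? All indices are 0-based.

l

[0,10] |-16|<=|18| out[10]=324 → r--
[0,9] |-16|>|14| out[9]=256 → l++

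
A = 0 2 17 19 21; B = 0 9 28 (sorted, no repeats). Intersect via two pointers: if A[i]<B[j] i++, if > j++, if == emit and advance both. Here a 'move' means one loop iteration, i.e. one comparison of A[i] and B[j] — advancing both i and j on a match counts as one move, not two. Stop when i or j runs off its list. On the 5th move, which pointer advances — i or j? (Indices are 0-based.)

i

[i=0,j=0] 0==0 emit → i++,j++
[i=1,j=1] 2<9 → i++
[i=2,j=1] 17>9 → j++
[i=2,j=2] 17<28 → i++
[i=3,j=2] 19<28 → i++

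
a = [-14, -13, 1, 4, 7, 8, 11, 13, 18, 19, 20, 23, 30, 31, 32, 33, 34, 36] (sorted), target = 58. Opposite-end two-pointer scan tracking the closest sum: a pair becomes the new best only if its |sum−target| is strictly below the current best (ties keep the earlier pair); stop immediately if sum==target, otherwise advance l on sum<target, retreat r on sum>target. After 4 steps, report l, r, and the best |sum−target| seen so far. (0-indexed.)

l=4, r=17, best |Δ|=18

[0,17] -14+36=22 d=36 * → l++
[1,17] -13+36=23 d=35 * → l++
[2,17] 1+36=37 d=21 * → l++
[3,17] 4+36=40 d=18 * → l++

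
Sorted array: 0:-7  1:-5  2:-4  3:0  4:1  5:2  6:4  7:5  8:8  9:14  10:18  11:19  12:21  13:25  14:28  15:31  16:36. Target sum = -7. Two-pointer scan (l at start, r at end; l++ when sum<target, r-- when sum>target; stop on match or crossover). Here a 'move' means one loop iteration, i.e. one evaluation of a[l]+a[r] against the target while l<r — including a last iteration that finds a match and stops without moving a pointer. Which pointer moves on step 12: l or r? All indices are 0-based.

r

[0,16] -7+36=29 >-7 → r--
[0,15] -7+31=24 >-7 → r--
[0,14] -7+28=21 >-7 → r--
[0,13] -7+25=18 >-7 → r--
[0,12] -7+21=14 >-7 → r--
[0,11] -7+19=12 >-7 → r--
[0,10] -7+18=11 >-7 → r--
[0,9] -7+14=7 >-7 → r--
[0,8] -7+8=1 >-7 → r--
[0,7] -7+5=-2 >-7 → r--
[0,6] -7+4=-3 >-7 → r--
[0,5] -7+2=-5 >-7 → r--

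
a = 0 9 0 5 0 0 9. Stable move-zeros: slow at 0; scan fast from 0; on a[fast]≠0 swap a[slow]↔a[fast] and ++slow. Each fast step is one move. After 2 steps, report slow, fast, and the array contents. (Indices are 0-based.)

slow=1, fast=2, a=[9, 0, 0, 5, 0, 0, 9]

slow=0 fast=0: a[fast]=0, fast++
slow=0 fast=1: a[fast]=9≠0 swap→a[0]=9, slow++,fast++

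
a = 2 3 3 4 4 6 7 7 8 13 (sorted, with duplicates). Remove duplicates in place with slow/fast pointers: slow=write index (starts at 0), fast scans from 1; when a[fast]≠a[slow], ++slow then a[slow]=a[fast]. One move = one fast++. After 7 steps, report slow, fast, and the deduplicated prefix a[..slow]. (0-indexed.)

(s=0,f=1) a[fast]=3≠a[slow]=2 write a[1]=3 → slow++,fast++
(s=1,f=2) a[fast]=3=a[slow] dup → fast++
(s=1,f=3) a[fast]=4≠a[slow]=3 write a[2]=4 → slow++,fast++
(s=2,f=4) a[fast]=4=a[slow] dup → fast++
(s=2,f=5) a[fast]=6≠a[slow]=4 write a[3]=6 → slow++,fast++
(s=3,f=6) a[fast]=7≠a[slow]=6 write a[4]=7 → slow++,fast++
(s=4,f=7) a[fast]=7=a[slow] dup → fast++

slow=4, fast=8, prefix=[2, 3, 4, 6, 7]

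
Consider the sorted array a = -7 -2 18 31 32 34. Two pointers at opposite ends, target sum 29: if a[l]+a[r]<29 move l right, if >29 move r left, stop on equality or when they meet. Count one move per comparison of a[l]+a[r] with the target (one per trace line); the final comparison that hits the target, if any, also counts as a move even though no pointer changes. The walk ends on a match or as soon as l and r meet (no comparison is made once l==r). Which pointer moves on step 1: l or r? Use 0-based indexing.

l

l=0 r=5: -7+34=27 <29, l++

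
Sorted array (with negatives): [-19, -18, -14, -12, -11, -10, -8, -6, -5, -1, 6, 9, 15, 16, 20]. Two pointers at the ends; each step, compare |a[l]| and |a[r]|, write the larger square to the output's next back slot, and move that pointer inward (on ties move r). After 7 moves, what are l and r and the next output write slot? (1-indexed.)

l=5, r=12, next write slot=8

[1,15] |-19|<=|20| out[15]=400 → r--
[1,14] |-19|>|16| out[14]=361 → l++
[2,14] |-18|>|16| out[13]=324 → l++
[3,14] |-14|<=|16| out[12]=256 → r--
[3,13] |-14|<=|15| out[11]=225 → r--
[3,12] |-14|>|9| out[10]=196 → l++
[4,12] |-12|>|9| out[9]=144 → l++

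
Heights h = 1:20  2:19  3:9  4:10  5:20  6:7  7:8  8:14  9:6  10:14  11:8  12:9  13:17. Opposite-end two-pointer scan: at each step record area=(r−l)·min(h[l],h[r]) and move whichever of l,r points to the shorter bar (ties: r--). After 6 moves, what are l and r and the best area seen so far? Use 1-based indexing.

l=1 r=13: min(20,17)*12=204 best=204 *, r--
l=1 r=12: min(20,9)*11=99 best=204, r--
l=1 r=11: min(20,8)*10=80 best=204, r--
l=1 r=10: min(20,14)*9=126 best=204, r--
l=1 r=9: min(20,6)*8=48 best=204, r--
l=1 r=8: min(20,14)*7=98 best=204, r--

l=1, r=7, best area=204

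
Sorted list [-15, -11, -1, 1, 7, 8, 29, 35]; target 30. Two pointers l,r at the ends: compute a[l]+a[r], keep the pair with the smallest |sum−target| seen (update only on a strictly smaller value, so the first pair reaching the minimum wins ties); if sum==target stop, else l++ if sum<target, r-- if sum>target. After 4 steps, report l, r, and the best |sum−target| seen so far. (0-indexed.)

l=3, r=6, best |Δ|=2

[0,7] -15+35=20 d=10 * → l++
[1,7] -11+35=24 d=6 * → l++
[2,7] -1+35=34 d=4 * → r--
[2,6] -1+29=28 d=2 * → l++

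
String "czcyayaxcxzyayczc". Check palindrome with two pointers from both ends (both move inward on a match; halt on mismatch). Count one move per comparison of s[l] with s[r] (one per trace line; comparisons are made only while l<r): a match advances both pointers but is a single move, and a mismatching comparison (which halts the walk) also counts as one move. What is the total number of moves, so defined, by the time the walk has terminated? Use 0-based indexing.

[0,16] 'c'=='c' → l++,r--
[1,15] 'z'=='z' → l++,r--
[2,14] 'c'=='c' → l++,r--
[3,13] 'y'=='y' → l++,r--
[4,12] 'a'=='a' → l++,r--
[5,11] 'y'=='y' → l++,r--
[6,10] 'a'!='z' → stop

7 moves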